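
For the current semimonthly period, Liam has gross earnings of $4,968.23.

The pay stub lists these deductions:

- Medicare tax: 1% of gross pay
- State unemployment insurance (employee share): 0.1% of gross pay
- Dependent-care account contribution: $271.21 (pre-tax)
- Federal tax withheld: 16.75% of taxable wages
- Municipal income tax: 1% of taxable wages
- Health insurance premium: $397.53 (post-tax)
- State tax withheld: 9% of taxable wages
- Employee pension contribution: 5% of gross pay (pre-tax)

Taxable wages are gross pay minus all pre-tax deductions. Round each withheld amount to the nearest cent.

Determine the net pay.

$2,806.43

Employee pension contribution: $4,968.23 × 0.05 = $248.41
Dependent-care account contribution: $271.21
Pre-tax total = $248.41 + $271.21 = $519.62
Taxable wages = $4,968.23 − $519.62 = $4,448.61
State tax withheld: $4,448.61 × 0.09 = $400.37
Municipal income tax: $4,448.61 × 0.01 = $44.49
Federal tax withheld: $4,448.61 × 0.1675 = $745.14
State unemployment insurance (employee share): $4,968.23 × 0.001 = $4.97
Medicare tax: $4,968.23 × 0.01 = $49.68
Health insurance premium: $397.53
Total deductions = $248.41 + $271.21 + $400.37 + $44.49 + $745.14 + $4.97 + $49.68 + $397.53 = $2,161.80
Net pay = $4,968.23 − $2,161.80 = $2,806.43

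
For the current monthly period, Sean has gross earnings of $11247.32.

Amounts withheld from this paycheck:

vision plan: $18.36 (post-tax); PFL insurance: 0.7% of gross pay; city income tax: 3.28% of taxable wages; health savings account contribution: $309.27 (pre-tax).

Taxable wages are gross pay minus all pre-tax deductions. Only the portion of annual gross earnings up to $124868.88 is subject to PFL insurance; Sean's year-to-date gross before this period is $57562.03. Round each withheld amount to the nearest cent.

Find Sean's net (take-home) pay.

Health savings account contribution: $309.27
Taxable wages = $11247.32 − $309.27 = $10938.05
City income tax: $10938.05 × 0.0328 = $358.77
PFL insurance: cap not yet reached, full $11247.32 is subject → $11247.32 × 0.007 = $78.73
Vision plan: $18.36
Total deductions = $309.27 + $358.77 + $78.73 + $18.36 = $765.13
Net pay = $11247.32 − $765.13 = $10482.19

$10482.19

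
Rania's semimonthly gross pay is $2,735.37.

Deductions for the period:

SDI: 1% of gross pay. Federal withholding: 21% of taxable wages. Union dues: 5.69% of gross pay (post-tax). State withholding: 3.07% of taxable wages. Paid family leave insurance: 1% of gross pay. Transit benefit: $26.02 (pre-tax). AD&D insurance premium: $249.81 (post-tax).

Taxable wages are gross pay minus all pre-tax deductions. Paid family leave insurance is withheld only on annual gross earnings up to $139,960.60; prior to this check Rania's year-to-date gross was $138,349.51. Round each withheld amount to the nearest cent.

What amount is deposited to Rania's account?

Transit benefit: $26.02
Taxable wages = $2,735.37 − $26.02 = $2,709.35
State withholding: $2,709.35 × 0.0307 = $83.18
Federal withholding: $2,709.35 × 0.21 = $568.96
SDI: $2,735.37 × 0.01 = $27.35
Paid family leave insurance: only $139,960.60 − $138,349.51 = $1,611.09 of this check is subject → $1,611.09 × 0.01 = $16.11
Union dues: $2,735.37 × 0.0569 = $155.64
AD&D insurance premium: $249.81
Total deductions = $26.02 + $83.18 + $568.96 + $27.35 + $16.11 + $155.64 + $249.81 = $1,127.07
Net pay = $2,735.37 − $1,127.07 = $1,608.30

$1,608.30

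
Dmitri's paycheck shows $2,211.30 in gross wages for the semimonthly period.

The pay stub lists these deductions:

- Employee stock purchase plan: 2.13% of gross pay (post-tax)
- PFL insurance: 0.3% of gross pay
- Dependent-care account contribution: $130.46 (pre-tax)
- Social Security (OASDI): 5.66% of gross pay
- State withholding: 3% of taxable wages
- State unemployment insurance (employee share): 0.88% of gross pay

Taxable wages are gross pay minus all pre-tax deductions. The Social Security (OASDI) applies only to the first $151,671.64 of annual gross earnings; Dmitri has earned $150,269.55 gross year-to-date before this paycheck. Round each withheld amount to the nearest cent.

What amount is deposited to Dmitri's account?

$1,865.86

Dependent-care account contribution: $130.46
Taxable wages = $2,211.30 − $130.46 = $2,080.84
State withholding: $2,080.84 × 0.03 = $62.43
Social Security (OASDI): only $151,671.64 − $150,269.55 = $1,402.09 of this check is subject → $1,402.09 × 0.0566 = $79.36
PFL insurance: $2,211.30 × 0.003 = $6.63
State unemployment insurance (employee share): $2,211.30 × 0.0088 = $19.46
Employee stock purchase plan: $2,211.30 × 0.0213 = $47.10
Total deductions = $130.46 + $62.43 + $79.36 + $6.63 + $19.46 + $47.10 = $345.44
Net pay = $2,211.30 − $345.44 = $1,865.86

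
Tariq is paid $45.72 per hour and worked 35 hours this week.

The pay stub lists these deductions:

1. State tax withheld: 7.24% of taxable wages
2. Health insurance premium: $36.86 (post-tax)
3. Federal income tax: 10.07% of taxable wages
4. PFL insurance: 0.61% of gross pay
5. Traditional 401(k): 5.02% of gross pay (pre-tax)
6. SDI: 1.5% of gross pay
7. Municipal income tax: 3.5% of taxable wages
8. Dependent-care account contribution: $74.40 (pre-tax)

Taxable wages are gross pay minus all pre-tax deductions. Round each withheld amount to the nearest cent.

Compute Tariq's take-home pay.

$1,074.05

Gross pay: 35 × $45.72 = $1,600.20
Dependent-care account contribution: $74.40
Traditional 401(k): $1,600.20 × 0.0502 = $80.33
Pre-tax total = $74.40 + $80.33 = $154.73
Taxable wages = $1,600.20 − $154.73 = $1,445.47
Federal income tax: $1,445.47 × 0.1007 = $145.56
State tax withheld: $1,445.47 × 0.0724 = $104.65
Municipal income tax: $1,445.47 × 0.035 = $50.59
SDI: $1,600.20 × 0.015 = $24.00
PFL insurance: $1,600.20 × 0.0061 = $9.76
Health insurance premium: $36.86
Total deductions = $74.40 + $80.33 + $145.56 + $104.65 + $50.59 + $24.00 + $9.76 + $36.86 = $526.15
Net pay = $1,600.20 − $526.15 = $1,074.05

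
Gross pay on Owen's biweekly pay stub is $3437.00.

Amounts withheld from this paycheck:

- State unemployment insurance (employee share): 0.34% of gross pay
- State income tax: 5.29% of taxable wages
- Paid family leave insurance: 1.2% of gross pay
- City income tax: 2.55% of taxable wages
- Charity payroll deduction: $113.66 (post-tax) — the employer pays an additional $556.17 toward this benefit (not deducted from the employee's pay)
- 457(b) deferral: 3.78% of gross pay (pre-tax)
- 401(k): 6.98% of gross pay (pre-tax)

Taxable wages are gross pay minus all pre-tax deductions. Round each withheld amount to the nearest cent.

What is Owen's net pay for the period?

$2660.13

401(k): $3437.00 × 0.0698 = $239.90
457(b) deferral: $3437.00 × 0.0378 = $129.92
Pre-tax total = $239.90 + $129.92 = $369.82
Taxable wages = $3437.00 − $369.82 = $3067.18
State income tax: $3067.18 × 0.0529 = $162.25
City income tax: $3067.18 × 0.0255 = $78.21
State unemployment insurance (employee share): $3437.00 × 0.0034 = $11.69
Paid family leave insurance: $3437.00 × 0.012 = $41.24
Charity payroll deduction: $113.66
(Employer's $556.17 toward charity payroll deduction is not withheld from the employee.)
Total deductions = $239.90 + $129.92 + $162.25 + $78.21 + $11.69 + $41.24 + $113.66 = $776.87
Net pay = $3437.00 − $776.87 = $2660.13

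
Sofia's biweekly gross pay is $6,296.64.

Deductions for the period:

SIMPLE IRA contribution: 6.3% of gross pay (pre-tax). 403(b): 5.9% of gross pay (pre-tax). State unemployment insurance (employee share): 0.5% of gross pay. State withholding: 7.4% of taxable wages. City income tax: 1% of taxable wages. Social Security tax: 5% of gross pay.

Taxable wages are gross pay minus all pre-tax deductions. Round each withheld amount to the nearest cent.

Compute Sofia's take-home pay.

403(b): $6,296.64 × 0.059 = $371.50
SIMPLE IRA contribution: $6,296.64 × 0.063 = $396.69
Pre-tax total = $371.50 + $396.69 = $768.19
Taxable wages = $6,296.64 − $768.19 = $5,528.45
City income tax: $5,528.45 × 0.01 = $55.28
State withholding: $5,528.45 × 0.074 = $409.11
Social Security tax: $6,296.64 × 0.05 = $314.83
State unemployment insurance (employee share): $6,296.64 × 0.005 = $31.48
Total deductions = $371.50 + $396.69 + $55.28 + $409.11 + $314.83 + $31.48 = $1,578.89
Net pay = $6,296.64 − $1,578.89 = $4,717.75

$4,717.75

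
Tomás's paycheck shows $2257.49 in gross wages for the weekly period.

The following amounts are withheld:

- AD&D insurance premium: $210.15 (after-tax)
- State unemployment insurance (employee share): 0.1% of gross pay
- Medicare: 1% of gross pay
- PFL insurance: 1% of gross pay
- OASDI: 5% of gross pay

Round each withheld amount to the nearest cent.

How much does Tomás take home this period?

State unemployment insurance (employee share): $2257.49 × 0.001 = $2.26
Medicare: $2257.49 × 0.01 = $22.57
OASDI: $2257.49 × 0.05 = $112.87
PFL insurance: $2257.49 × 0.01 = $22.57
AD&D insurance premium: $210.15
Total deductions = $2.26 + $22.57 + $112.87 + $22.57 + $210.15 = $370.42
Net pay = $2257.49 − $370.42 = $1887.07

$1887.07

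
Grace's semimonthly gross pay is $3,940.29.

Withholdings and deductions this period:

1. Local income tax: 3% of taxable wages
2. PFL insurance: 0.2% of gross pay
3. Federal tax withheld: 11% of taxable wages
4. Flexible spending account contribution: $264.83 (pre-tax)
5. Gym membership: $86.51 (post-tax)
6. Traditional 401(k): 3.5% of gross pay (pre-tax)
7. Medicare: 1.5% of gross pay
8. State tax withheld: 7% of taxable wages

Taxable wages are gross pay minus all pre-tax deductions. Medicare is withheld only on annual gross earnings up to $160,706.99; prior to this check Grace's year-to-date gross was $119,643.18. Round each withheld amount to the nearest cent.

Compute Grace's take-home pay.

$2,641.17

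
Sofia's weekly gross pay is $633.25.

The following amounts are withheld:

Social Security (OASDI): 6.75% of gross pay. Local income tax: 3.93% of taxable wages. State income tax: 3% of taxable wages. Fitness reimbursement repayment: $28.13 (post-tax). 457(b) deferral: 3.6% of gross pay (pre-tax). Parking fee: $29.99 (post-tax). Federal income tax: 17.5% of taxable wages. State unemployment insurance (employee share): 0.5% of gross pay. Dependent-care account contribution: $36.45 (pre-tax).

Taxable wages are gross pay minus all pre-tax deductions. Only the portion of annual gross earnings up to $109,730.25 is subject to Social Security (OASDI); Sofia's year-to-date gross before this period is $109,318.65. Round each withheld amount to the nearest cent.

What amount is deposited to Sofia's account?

Dependent-care account contribution: $36.45
457(b) deferral: $633.25 × 0.036 = $22.80
Pre-tax total = $36.45 + $22.80 = $59.25
Taxable wages = $633.25 − $59.25 = $574.00
Federal income tax: $574.00 × 0.175 = $100.45
Local income tax: $574.00 × 0.0393 = $22.56
State income tax: $574.00 × 0.03 = $17.22
Social Security (OASDI): only $109,730.25 − $109,318.65 = $411.60 of this check is subject → $411.60 × 0.0675 = $27.78
State unemployment insurance (employee share): $633.25 × 0.005 = $3.17
Fitness reimbursement repayment: $28.13
Parking fee: $29.99
Total deductions = $36.45 + $22.80 + $100.45 + $22.56 + $17.22 + $27.78 + $3.17 + $28.13 + $29.99 = $288.55
Net pay = $633.25 − $288.55 = $344.70

$344.70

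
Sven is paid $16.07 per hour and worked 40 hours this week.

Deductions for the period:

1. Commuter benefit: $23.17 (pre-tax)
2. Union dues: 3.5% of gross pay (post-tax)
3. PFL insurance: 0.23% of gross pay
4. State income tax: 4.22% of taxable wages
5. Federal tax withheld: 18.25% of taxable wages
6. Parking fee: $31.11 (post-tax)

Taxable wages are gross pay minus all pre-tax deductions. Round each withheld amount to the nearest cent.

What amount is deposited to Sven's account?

$425.31

Gross pay: 40 × $16.07 = $642.80
Commuter benefit: $23.17
Taxable wages = $642.80 − $23.17 = $619.63
Federal tax withheld: $619.63 × 0.1825 = $113.08
State income tax: $619.63 × 0.0422 = $26.15
PFL insurance: $642.80 × 0.0023 = $1.48
Parking fee: $31.11
Union dues: $642.80 × 0.035 = $22.50
Total deductions = $23.17 + $113.08 + $26.15 + $1.48 + $31.11 + $22.50 = $217.49
Net pay = $642.80 − $217.49 = $425.31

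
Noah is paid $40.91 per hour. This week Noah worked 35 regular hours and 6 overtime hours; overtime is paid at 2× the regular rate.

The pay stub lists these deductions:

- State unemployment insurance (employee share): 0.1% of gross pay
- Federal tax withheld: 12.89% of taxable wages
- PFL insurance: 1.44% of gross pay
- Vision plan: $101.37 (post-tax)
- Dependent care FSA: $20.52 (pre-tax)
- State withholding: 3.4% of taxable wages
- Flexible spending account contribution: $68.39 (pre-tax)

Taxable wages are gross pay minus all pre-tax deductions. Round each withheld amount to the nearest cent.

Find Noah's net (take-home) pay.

Regular pay: 35 × $40.91 = $1,431.85
Overtime pay: 6 × $40.91 × 2 = $490.92
Gross pay = $1,431.85 + $490.92 = $1,922.77
Flexible spending account contribution: $68.39
Dependent care FSA: $20.52
Pre-tax total = $68.39 + $20.52 = $88.91
Taxable wages = $1,922.77 − $88.91 = $1,833.86
State withholding: $1,833.86 × 0.034 = $62.35
Federal tax withheld: $1,833.86 × 0.1289 = $236.38
State unemployment insurance (employee share): $1,922.77 × 0.001 = $1.92
PFL insurance: $1,922.77 × 0.0144 = $27.69
Vision plan: $101.37
Total deductions = $68.39 + $20.52 + $62.35 + $236.38 + $1.92 + $27.69 + $101.37 = $518.62
Net pay = $1,922.77 − $518.62 = $1,404.15

$1,404.15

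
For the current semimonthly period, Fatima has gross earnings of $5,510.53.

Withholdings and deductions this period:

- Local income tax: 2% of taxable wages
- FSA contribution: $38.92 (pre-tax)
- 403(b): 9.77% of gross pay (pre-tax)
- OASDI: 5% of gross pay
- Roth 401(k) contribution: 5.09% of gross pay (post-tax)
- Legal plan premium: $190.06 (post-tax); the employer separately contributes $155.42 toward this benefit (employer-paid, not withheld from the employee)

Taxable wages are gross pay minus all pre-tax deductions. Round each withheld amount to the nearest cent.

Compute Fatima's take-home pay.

$4,088.49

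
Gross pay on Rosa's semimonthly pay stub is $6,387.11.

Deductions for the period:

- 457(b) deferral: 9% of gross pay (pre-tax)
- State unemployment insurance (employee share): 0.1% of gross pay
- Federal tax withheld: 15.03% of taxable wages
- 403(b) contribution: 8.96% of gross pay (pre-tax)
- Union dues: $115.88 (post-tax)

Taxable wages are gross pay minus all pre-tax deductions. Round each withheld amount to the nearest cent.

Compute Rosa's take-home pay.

457(b) deferral: $6,387.11 × 0.09 = $574.84
403(b) contribution: $6,387.11 × 0.0896 = $572.29
Pre-tax total = $574.84 + $572.29 = $1,147.13
Taxable wages = $6,387.11 − $1,147.13 = $5,239.98
Federal tax withheld: $5,239.98 × 0.1503 = $787.57
State unemployment insurance (employee share): $6,387.11 × 0.001 = $6.39
Union dues: $115.88
Total deductions = $574.84 + $572.29 + $787.57 + $6.39 + $115.88 = $2,056.97
Net pay = $6,387.11 − $2,056.97 = $4,330.14

$4,330.14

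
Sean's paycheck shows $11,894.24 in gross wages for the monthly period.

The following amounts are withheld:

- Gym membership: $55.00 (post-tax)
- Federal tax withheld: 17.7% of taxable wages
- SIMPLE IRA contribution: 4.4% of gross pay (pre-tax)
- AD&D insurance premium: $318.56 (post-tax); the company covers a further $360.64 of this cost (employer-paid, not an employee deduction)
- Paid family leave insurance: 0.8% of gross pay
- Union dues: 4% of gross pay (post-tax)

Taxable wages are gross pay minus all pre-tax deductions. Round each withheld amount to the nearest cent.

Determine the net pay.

$8,413.76

SIMPLE IRA contribution: $11,894.24 × 0.044 = $523.35
Taxable wages = $11,894.24 − $523.35 = $11,370.89
Federal tax withheld: $11,370.89 × 0.177 = $2,012.65
Paid family leave insurance: $11,894.24 × 0.008 = $95.15
Union dues: $11,894.24 × 0.04 = $475.77
AD&D insurance premium: $318.56
Gym membership: $55.00
(Employer's $360.64 toward AD&D insurance premium is not withheld from the employee.)
Total deductions = $523.35 + $2,012.65 + $95.15 + $475.77 + $318.56 + $55.00 = $3,480.48
Net pay = $11,894.24 − $3,480.48 = $8,413.76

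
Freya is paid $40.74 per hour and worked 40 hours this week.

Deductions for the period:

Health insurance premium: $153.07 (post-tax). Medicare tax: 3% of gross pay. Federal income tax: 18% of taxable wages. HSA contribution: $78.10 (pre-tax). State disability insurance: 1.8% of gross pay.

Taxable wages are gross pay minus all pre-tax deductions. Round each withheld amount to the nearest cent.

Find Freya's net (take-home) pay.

$1040.94

Gross pay: 40 × $40.74 = $1629.60
HSA contribution: $78.10
Taxable wages = $1629.60 − $78.10 = $1551.50
Federal income tax: $1551.50 × 0.18 = $279.27
State disability insurance: $1629.60 × 0.018 = $29.33
Medicare tax: $1629.60 × 0.03 = $48.89
Health insurance premium: $153.07
Total deductions = $78.10 + $279.27 + $29.33 + $48.89 + $153.07 = $588.66
Net pay = $1629.60 − $588.66 = $1040.94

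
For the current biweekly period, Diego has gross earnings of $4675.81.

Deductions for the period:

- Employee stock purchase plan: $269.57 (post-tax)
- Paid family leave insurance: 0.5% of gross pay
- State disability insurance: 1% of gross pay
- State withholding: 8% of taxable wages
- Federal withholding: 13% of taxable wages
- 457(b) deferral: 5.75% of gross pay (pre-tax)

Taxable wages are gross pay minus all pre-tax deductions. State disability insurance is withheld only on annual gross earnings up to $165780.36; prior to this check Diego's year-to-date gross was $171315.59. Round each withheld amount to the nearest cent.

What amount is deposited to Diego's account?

$3188.54

457(b) deferral: $4675.81 × 0.0575 = $268.86
Taxable wages = $4675.81 − $268.86 = $4406.95
State withholding: $4406.95 × 0.08 = $352.56
Federal withholding: $4406.95 × 0.13 = $572.90
State disability insurance: annual cap $165780.36 already reached (YTD $171315.59), so $0.00
Paid family leave insurance: $4675.81 × 0.005 = $23.38
Employee stock purchase plan: $269.57
Total deductions = $268.86 + $352.56 + $572.90 + $0.00 + $23.38 + $269.57 = $1487.27
Net pay = $4675.81 − $1487.27 = $3188.54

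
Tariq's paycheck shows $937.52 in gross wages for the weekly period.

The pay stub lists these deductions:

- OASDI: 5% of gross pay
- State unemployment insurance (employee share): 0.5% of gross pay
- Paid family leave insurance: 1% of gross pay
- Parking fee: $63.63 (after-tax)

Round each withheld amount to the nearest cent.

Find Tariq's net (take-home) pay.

$812.94

OASDI: $937.52 × 0.05 = $46.88
Paid family leave insurance: $937.52 × 0.01 = $9.38
State unemployment insurance (employee share): $937.52 × 0.005 = $4.69
Parking fee: $63.63
Total deductions = $46.88 + $9.38 + $4.69 + $63.63 = $124.58
Net pay = $937.52 − $124.58 = $812.94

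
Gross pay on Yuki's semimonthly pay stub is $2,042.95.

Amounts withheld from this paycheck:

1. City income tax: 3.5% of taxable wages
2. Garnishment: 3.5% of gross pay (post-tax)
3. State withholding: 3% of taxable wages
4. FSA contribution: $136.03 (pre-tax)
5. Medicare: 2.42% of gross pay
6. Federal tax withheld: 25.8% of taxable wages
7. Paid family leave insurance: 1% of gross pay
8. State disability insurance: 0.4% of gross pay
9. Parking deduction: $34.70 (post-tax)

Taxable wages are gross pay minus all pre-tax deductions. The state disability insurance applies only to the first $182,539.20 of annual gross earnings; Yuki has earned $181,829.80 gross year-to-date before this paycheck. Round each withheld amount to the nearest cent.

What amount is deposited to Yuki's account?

$1,112.07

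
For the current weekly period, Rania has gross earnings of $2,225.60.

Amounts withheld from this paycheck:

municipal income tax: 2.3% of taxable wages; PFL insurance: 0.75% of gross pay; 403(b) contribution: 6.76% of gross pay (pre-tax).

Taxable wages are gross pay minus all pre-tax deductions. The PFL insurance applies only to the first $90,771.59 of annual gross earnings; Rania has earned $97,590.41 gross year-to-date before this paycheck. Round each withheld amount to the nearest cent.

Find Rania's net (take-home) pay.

$2,027.42

403(b) contribution: $2,225.60 × 0.0676 = $150.45
Taxable wages = $2,225.60 − $150.45 = $2,075.15
Municipal income tax: $2,075.15 × 0.023 = $47.73
PFL insurance: annual cap $90,771.59 already reached (YTD $97,590.41), so $0.00
Total deductions = $150.45 + $47.73 + $0.00 = $198.18
Net pay = $2,225.60 − $198.18 = $2,027.42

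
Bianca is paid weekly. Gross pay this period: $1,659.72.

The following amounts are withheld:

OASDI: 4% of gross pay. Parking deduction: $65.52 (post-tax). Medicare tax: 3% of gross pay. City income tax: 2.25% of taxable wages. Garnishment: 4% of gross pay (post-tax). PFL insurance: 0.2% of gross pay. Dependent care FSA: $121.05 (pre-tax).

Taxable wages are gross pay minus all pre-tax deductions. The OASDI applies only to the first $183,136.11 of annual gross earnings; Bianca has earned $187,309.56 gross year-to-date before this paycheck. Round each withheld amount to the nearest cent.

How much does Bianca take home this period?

Dependent care FSA: $121.05
Taxable wages = $1,659.72 − $121.05 = $1,538.67
City income tax: $1,538.67 × 0.0225 = $34.62
OASDI: annual cap $183,136.11 already reached (YTD $187,309.56), so $0.00
PFL insurance: $1,659.72 × 0.002 = $3.32
Medicare tax: $1,659.72 × 0.03 = $49.79
Garnishment: $1,659.72 × 0.04 = $66.39
Parking deduction: $65.52
Total deductions = $121.05 + $34.62 + $0.00 + $3.32 + $49.79 + $66.39 + $65.52 = $340.69
Net pay = $1,659.72 − $340.69 = $1,319.03

$1,319.03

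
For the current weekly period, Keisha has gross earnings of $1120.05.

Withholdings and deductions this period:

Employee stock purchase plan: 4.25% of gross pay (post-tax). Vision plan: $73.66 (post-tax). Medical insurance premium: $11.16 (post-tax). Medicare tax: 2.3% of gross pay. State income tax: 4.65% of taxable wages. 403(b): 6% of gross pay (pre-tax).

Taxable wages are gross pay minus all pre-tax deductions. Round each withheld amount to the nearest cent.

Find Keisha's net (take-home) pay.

403(b): $1120.05 × 0.06 = $67.20
Taxable wages = $1120.05 − $67.20 = $1052.85
State income tax: $1052.85 × 0.0465 = $48.96
Medicare tax: $1120.05 × 0.023 = $25.76
Medical insurance premium: $11.16
Vision plan: $73.66
Employee stock purchase plan: $1120.05 × 0.0425 = $47.60
Total deductions = $67.20 + $48.96 + $25.76 + $11.16 + $73.66 + $47.60 = $274.34
Net pay = $1120.05 − $274.34 = $845.71

$845.71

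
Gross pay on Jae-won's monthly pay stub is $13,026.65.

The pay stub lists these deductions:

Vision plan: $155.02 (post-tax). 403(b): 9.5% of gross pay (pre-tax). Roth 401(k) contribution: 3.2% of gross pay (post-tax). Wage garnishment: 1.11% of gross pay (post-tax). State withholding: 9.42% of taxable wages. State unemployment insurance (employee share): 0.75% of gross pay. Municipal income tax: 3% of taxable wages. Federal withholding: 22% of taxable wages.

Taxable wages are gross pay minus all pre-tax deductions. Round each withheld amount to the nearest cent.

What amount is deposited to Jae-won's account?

$6,917.13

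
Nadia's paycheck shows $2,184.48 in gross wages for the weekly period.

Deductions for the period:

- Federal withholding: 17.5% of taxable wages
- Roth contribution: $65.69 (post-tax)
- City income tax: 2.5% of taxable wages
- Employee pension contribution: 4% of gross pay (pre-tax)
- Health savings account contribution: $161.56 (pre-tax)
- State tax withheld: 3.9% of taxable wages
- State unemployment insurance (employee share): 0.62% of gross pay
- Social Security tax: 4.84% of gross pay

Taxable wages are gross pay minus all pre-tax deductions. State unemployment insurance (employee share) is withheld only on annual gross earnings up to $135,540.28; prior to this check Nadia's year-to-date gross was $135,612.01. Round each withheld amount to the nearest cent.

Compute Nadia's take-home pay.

$1,301.52

Employee pension contribution: $2,184.48 × 0.04 = $87.38
Health savings account contribution: $161.56
Pre-tax total = $87.38 + $161.56 = $248.94
Taxable wages = $2,184.48 − $248.94 = $1,935.54
Federal withholding: $1,935.54 × 0.175 = $338.72
City income tax: $1,935.54 × 0.025 = $48.39
State tax withheld: $1,935.54 × 0.039 = $75.49
Social Security tax: $2,184.48 × 0.0484 = $105.73
State unemployment insurance (employee share): annual cap $135,540.28 already reached (YTD $135,612.01), so $0.00
Roth contribution: $65.69
Total deductions = $87.38 + $161.56 + $338.72 + $48.39 + $75.49 + $105.73 + $0.00 + $65.69 = $882.96
Net pay = $2,184.48 − $882.96 = $1,301.52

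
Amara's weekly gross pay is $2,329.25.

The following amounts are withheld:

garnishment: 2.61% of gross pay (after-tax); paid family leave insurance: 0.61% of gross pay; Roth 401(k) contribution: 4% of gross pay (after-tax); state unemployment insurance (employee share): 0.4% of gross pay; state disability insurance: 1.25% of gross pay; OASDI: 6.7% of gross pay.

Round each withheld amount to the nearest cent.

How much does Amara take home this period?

OASDI: $2,329.25 × 0.067 = $156.06
Paid family leave insurance: $2,329.25 × 0.0061 = $14.21
State unemployment insurance (employee share): $2,329.25 × 0.004 = $9.32
State disability insurance: $2,329.25 × 0.0125 = $29.12
Roth 401(k) contribution: $2,329.25 × 0.04 = $93.17
Garnishment: $2,329.25 × 0.0261 = $60.79
Total deductions = $156.06 + $14.21 + $9.32 + $29.12 + $93.17 + $60.79 = $362.67
Net pay = $2,329.25 − $362.67 = $1,966.58

$1,966.58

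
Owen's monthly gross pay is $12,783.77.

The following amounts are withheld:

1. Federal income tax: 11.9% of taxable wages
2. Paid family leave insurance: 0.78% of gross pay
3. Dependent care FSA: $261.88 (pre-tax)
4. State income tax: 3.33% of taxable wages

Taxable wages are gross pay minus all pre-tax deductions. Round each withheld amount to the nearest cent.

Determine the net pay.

Dependent care FSA: $261.88
Taxable wages = $12,783.77 − $261.88 = $12,521.89
Federal income tax: $12,521.89 × 0.119 = $1,490.10
State income tax: $12,521.89 × 0.0333 = $416.98
Paid family leave insurance: $12,783.77 × 0.0078 = $99.71
Total deductions = $261.88 + $1,490.10 + $416.98 + $99.71 = $2,268.67
Net pay = $12,783.77 − $2,268.67 = $10,515.10

$10,515.10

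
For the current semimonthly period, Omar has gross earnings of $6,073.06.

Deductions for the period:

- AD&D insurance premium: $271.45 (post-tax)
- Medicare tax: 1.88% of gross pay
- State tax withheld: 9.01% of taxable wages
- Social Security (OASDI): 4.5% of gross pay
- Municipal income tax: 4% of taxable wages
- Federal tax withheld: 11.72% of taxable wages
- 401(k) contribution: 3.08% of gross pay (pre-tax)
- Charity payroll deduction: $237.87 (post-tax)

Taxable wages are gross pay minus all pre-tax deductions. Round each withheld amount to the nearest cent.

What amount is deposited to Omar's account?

$3,533.62

401(k) contribution: $6,073.06 × 0.0308 = $187.05
Taxable wages = $6,073.06 − $187.05 = $5,886.01
State tax withheld: $5,886.01 × 0.0901 = $530.33
Municipal income tax: $5,886.01 × 0.04 = $235.44
Federal tax withheld: $5,886.01 × 0.1172 = $689.84
Social Security (OASDI): $6,073.06 × 0.045 = $273.29
Medicare tax: $6,073.06 × 0.0188 = $114.17
Charity payroll deduction: $237.87
AD&D insurance premium: $271.45
Total deductions = $187.05 + $530.33 + $235.44 + $689.84 + $273.29 + $114.17 + $237.87 + $271.45 = $2,539.44
Net pay = $6,073.06 − $2,539.44 = $3,533.62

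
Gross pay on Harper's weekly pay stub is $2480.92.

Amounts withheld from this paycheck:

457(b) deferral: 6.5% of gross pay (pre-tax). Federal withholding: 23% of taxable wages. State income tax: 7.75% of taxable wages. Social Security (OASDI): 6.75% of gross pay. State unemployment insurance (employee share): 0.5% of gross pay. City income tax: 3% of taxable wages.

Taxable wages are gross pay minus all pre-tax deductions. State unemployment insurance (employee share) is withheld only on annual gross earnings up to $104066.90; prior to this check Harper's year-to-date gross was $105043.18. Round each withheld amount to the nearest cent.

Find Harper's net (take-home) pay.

457(b) deferral: $2480.92 × 0.065 = $161.26
Taxable wages = $2480.92 − $161.26 = $2319.66
City income tax: $2319.66 × 0.03 = $69.59
State income tax: $2319.66 × 0.0775 = $179.77
Federal withholding: $2319.66 × 0.23 = $533.52
Social Security (OASDI): $2480.92 × 0.0675 = $167.46
State unemployment insurance (employee share): annual cap $104066.90 already reached (YTD $105043.18), so $0.00
Total deductions = $161.26 + $69.59 + $179.77 + $533.52 + $167.46 + $0.00 = $1111.60
Net pay = $2480.92 − $1111.60 = $1369.32

$1369.32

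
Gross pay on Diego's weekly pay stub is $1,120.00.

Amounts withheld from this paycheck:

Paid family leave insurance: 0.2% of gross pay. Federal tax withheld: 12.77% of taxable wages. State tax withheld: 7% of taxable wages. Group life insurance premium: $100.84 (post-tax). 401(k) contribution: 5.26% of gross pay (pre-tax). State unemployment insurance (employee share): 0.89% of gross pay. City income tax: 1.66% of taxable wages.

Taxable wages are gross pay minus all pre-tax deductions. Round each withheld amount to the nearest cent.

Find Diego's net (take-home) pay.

401(k) contribution: $1,120.00 × 0.0526 = $58.91
Taxable wages = $1,120.00 − $58.91 = $1,061.09
State tax withheld: $1,061.09 × 0.07 = $74.28
Federal tax withheld: $1,061.09 × 0.1277 = $135.50
City income tax: $1,061.09 × 0.0166 = $17.61
State unemployment insurance (employee share): $1,120.00 × 0.0089 = $9.97
Paid family leave insurance: $1,120.00 × 0.002 = $2.24
Group life insurance premium: $100.84
Total deductions = $58.91 + $74.28 + $135.50 + $17.61 + $9.97 + $2.24 + $100.84 = $399.35
Net pay = $1,120.00 − $399.35 = $720.65

$720.65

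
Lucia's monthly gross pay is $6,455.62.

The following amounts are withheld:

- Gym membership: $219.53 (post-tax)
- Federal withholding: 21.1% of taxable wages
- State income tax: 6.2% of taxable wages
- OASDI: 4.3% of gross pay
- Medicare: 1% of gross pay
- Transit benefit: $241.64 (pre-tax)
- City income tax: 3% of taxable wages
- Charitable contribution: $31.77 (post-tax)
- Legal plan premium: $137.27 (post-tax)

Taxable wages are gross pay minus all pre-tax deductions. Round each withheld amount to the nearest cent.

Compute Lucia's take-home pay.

Transit benefit: $241.64
Taxable wages = $6,455.62 − $241.64 = $6,213.98
State income tax: $6,213.98 × 0.062 = $385.27
Federal withholding: $6,213.98 × 0.211 = $1,311.15
City income tax: $6,213.98 × 0.03 = $186.42
Medicare: $6,455.62 × 0.01 = $64.56
OASDI: $6,455.62 × 0.043 = $277.59
Charitable contribution: $31.77
Legal plan premium: $137.27
Gym membership: $219.53
Total deductions = $241.64 + $385.27 + $1,311.15 + $186.42 + $64.56 + $277.59 + $31.77 + $137.27 + $219.53 = $2,855.20
Net pay = $6,455.62 − $2,855.20 = $3,600.42

$3,600.42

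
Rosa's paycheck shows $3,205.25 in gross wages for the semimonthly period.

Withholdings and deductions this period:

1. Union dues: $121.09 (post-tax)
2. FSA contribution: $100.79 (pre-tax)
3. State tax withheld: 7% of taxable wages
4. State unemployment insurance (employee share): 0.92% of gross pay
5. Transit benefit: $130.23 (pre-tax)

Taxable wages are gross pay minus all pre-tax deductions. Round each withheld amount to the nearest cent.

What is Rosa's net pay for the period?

Transit benefit: $130.23
FSA contribution: $100.79
Pre-tax total = $130.23 + $100.79 = $231.02
Taxable wages = $3,205.25 − $231.02 = $2,974.23
State tax withheld: $2,974.23 × 0.07 = $208.20
State unemployment insurance (employee share): $3,205.25 × 0.0092 = $29.49
Union dues: $121.09
Total deductions = $130.23 + $100.79 + $208.20 + $29.49 + $121.09 = $589.80
Net pay = $3,205.25 − $589.80 = $2,615.45

$2,615.45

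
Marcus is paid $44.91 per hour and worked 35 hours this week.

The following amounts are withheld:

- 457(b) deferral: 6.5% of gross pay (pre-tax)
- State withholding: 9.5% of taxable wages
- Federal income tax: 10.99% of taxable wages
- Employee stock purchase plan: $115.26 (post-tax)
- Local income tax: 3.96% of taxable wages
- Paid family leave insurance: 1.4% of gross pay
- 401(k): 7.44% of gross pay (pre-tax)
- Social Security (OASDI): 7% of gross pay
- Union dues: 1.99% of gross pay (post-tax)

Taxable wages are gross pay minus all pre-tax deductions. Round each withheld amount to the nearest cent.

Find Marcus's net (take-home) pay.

Gross pay: 35 × $44.91 = $1571.85
401(k): $1571.85 × 0.0744 = $116.95
457(b) deferral: $1571.85 × 0.065 = $102.17
Pre-tax total = $116.95 + $102.17 = $219.12
Taxable wages = $1571.85 − $219.12 = $1352.73
Federal income tax: $1352.73 × 0.1099 = $148.67
State withholding: $1352.73 × 0.095 = $128.51
Local income tax: $1352.73 × 0.0396 = $53.57
Paid family leave insurance: $1571.85 × 0.014 = $22.01
Social Security (OASDI): $1571.85 × 0.07 = $110.03
Employee stock purchase plan: $115.26
Union dues: $1571.85 × 0.0199 = $31.28
Total deductions = $116.95 + $102.17 + $148.67 + $128.51 + $53.57 + $22.01 + $110.03 + $115.26 + $31.28 = $828.45
Net pay = $1571.85 − $828.45 = $743.40

$743.40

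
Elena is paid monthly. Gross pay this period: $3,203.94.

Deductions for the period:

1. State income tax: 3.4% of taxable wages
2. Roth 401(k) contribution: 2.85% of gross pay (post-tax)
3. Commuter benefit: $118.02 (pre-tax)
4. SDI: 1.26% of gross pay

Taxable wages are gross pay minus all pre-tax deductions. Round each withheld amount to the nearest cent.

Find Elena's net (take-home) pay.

$2,849.32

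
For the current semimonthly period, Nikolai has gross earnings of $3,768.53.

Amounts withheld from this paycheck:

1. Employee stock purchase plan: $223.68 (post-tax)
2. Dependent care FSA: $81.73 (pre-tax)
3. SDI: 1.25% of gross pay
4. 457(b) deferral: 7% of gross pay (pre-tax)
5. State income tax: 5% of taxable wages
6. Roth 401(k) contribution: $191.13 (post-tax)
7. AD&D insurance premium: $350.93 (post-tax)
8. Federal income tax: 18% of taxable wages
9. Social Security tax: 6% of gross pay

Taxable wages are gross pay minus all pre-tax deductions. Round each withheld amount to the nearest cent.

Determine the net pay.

$1,596.75

Dependent care FSA: $81.73
457(b) deferral: $3,768.53 × 0.07 = $263.80
Pre-tax total = $81.73 + $263.80 = $345.53
Taxable wages = $3,768.53 − $345.53 = $3,423.00
State income tax: $3,423.00 × 0.05 = $171.15
Federal income tax: $3,423.00 × 0.18 = $616.14
SDI: $3,768.53 × 0.0125 = $47.11
Social Security tax: $3,768.53 × 0.06 = $226.11
AD&D insurance premium: $350.93
Employee stock purchase plan: $223.68
Roth 401(k) contribution: $191.13
Total deductions = $81.73 + $263.80 + $171.15 + $616.14 + $47.11 + $226.11 + $350.93 + $223.68 + $191.13 = $2,171.78
Net pay = $3,768.53 − $2,171.78 = $1,596.75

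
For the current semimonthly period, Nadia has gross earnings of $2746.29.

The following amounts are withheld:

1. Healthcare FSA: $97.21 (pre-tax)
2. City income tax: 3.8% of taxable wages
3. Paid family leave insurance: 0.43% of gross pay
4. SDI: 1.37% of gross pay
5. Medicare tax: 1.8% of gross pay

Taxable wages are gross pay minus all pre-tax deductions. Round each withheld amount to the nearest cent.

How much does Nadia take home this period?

$2449.55

Healthcare FSA: $97.21
Taxable wages = $2746.29 − $97.21 = $2649.08
City income tax: $2649.08 × 0.038 = $100.67
Paid family leave insurance: $2746.29 × 0.0043 = $11.81
SDI: $2746.29 × 0.0137 = $37.62
Medicare tax: $2746.29 × 0.018 = $49.43
Total deductions = $97.21 + $100.67 + $11.81 + $37.62 + $49.43 = $296.74
Net pay = $2746.29 − $296.74 = $2449.55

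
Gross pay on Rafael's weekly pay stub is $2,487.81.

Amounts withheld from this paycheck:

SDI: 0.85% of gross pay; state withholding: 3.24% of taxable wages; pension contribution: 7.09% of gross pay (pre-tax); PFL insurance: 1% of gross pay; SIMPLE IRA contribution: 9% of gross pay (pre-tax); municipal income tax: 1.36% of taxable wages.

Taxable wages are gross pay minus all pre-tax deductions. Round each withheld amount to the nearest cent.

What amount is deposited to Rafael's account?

Pension contribution: $2,487.81 × 0.0709 = $176.39
SIMPLE IRA contribution: $2,487.81 × 0.09 = $223.90
Pre-tax total = $176.39 + $223.90 = $400.29
Taxable wages = $2,487.81 − $400.29 = $2,087.52
State withholding: $2,087.52 × 0.0324 = $67.64
Municipal income tax: $2,087.52 × 0.0136 = $28.39
SDI: $2,487.81 × 0.0085 = $21.15
PFL insurance: $2,487.81 × 0.01 = $24.88
Total deductions = $176.39 + $223.90 + $67.64 + $28.39 + $21.15 + $24.88 = $542.35
Net pay = $2,487.81 − $542.35 = $1,945.46

$1,945.46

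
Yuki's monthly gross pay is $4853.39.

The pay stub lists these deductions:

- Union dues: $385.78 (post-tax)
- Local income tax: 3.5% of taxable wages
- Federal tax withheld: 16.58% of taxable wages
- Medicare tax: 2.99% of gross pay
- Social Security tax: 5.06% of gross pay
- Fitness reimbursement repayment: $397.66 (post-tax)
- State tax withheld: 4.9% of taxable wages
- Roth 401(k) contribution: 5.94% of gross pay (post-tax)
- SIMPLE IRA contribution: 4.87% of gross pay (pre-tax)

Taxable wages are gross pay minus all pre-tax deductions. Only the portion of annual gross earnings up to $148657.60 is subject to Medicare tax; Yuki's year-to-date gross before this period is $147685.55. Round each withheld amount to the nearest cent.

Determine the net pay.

SIMPLE IRA contribution: $4853.39 × 0.0487 = $236.36
Taxable wages = $4853.39 − $236.36 = $4617.03
Federal tax withheld: $4617.03 × 0.1658 = $765.50
Local income tax: $4617.03 × 0.035 = $161.60
State tax withheld: $4617.03 × 0.049 = $226.23
Social Security tax: $4853.39 × 0.0506 = $245.58
Medicare tax: only $148657.60 − $147685.55 = $972.05 of this check is subject → $972.05 × 0.0299 = $29.06
Union dues: $385.78
Fitness reimbursement repayment: $397.66
Roth 401(k) contribution: $4853.39 × 0.0594 = $288.29
Total deductions = $236.36 + $765.50 + $161.60 + $226.23 + $245.58 + $29.06 + $385.78 + $397.66 + $288.29 = $2736.06
Net pay = $4853.39 − $2736.06 = $2117.33

$2117.33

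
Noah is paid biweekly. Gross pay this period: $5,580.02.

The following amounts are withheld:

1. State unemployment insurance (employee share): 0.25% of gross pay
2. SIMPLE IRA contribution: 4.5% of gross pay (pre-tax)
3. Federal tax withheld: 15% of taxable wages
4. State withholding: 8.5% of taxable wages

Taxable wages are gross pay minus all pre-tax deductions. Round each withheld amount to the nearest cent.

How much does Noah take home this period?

$4,062.67

SIMPLE IRA contribution: $5,580.02 × 0.045 = $251.10
Taxable wages = $5,580.02 − $251.10 = $5,328.92
Federal tax withheld: $5,328.92 × 0.15 = $799.34
State withholding: $5,328.92 × 0.085 = $452.96
State unemployment insurance (employee share): $5,580.02 × 0.0025 = $13.95
Total deductions = $251.10 + $799.34 + $452.96 + $13.95 = $1,517.35
Net pay = $5,580.02 − $1,517.35 = $4,062.67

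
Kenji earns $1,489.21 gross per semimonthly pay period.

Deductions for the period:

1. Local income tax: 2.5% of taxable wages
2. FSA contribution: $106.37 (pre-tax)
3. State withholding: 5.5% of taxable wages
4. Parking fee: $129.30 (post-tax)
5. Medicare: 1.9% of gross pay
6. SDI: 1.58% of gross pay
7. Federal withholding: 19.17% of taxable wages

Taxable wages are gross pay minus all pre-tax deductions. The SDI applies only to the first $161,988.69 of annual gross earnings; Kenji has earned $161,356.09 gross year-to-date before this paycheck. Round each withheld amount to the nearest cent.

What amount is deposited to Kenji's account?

FSA contribution: $106.37
Taxable wages = $1,489.21 − $106.37 = $1,382.84
Local income tax: $1,382.84 × 0.025 = $34.57
Federal withholding: $1,382.84 × 0.1917 = $265.09
State withholding: $1,382.84 × 0.055 = $76.06
SDI: only $161,988.69 − $161,356.09 = $632.60 of this check is subject → $632.60 × 0.0158 = $10.00
Medicare: $1,489.21 × 0.019 = $28.29
Parking fee: $129.30
Total deductions = $106.37 + $34.57 + $265.09 + $76.06 + $10.00 + $28.29 + $129.30 = $649.68
Net pay = $1,489.21 − $649.68 = $839.53

$839.53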